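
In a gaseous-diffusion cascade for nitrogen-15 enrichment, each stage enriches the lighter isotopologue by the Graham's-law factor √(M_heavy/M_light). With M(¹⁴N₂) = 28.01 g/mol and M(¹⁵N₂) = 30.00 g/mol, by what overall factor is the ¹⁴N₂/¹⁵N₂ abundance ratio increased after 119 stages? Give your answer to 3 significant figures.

Overall factor = α^119 with α = √(30.00/28.01), i.e. (30.00/28.01)^(119/2).
= 1.07105^(119/2) = 59.4.

59.4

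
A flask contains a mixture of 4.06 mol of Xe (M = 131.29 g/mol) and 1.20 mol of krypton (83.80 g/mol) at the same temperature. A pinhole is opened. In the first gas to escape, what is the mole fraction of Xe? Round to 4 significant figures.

Rate_i ∝ x_i/√M_i (Graham's law weighted by mole fraction), so the effusate composition follows n_i/√M_i.
Mole fraction of Xe in the effusate = (n_Xe/√M_Xe) / (n_Xe/√M_Xe + n_Kr/√M_Kr)
= (4.06/√131.29) / (4.06/√131.29 + 1.20/√83.80) = 0.3543/(0.3543 + 0.1311) = 0.7300.

0.7300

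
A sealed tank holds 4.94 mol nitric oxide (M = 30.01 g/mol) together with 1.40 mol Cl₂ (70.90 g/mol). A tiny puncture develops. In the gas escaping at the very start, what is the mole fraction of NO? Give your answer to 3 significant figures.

0.844

The effusion rate of species i is ∝ p_i/√M_i ∝ n_i/√M_i.
x_NO(eff) = (n_NO/√M_NO) / (n_NO/√M_NO + n_Cl₂/√M_Cl₂)
= (4.94/√30.01) / (4.94/√30.01 + 1.40/√70.90) = 0.9018/(0.9018 + 0.1663) = 0.844.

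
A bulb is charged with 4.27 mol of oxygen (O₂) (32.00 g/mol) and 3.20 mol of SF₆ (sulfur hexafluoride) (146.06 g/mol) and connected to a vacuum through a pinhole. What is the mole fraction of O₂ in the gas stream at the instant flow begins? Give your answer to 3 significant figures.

Effusion rate of each component ∝ n_i/√M_i (partial pressure × 1/√M).
Mole fraction of O₂ in the effusate = (n_O₂/√M_O₂) / (n_O₂/√M_O₂ + n_SF₆/√M_SF₆)
= (4.27/√32.00) / (4.27/√32.00 + 3.20/√146.06) = 0.7548/(0.7548 + 0.2648) = 0.740.

0.740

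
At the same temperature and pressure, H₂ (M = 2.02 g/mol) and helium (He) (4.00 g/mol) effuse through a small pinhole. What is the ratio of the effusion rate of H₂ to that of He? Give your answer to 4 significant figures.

By Graham's law, rate_H₂/rate_He = √(M_He/M_H₂) = √(4.00/2.02) = √1.980 = 1.407.

1.407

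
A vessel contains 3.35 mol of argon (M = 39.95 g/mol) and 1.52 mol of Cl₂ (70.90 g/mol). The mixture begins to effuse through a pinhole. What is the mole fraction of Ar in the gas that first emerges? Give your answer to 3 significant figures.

Effusion rate of each component ∝ n_i/√M_i (partial pressure × 1/√M).
Mole fraction of Ar in the effusate = (n_Ar/√M_Ar) / (n_Ar/√M_Ar + n_Cl₂/√M_Cl₂)
= (3.35/√39.95) / (3.35/√39.95 + 1.52/√70.90) = 0.5300/(0.5300 + 0.1805) = 0.746.

0.746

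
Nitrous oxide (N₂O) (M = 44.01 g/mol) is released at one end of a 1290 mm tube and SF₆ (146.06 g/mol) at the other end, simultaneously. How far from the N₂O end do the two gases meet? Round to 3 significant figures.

Graham's law gives d_N₂O/d_SF₆ = rate_N₂O/rate_SF₆ = √(M_SF₆/M_N₂O) = √(146.06/44.01) = 1.822.
With d_N₂O + d_SF₆ = 1290 mm, d_SF₆ = 1290/(1 + 1.822) = 457.2 mm.
d_N₂O = 1290 − 457.2 = 833 mm.

833 mm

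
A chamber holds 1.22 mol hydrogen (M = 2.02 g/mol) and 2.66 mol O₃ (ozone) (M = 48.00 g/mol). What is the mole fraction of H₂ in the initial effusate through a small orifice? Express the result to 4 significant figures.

The effusion rate of species i is ∝ p_i/√M_i ∝ n_i/√M_i.
Mole fraction of H₂ in the effusate = (n_H₂/√M_H₂) / (n_H₂/√M_H₂ + n_O₃/√M_O₃)
= (1.22/√2.02) / (1.22/√2.02 + 2.66/√48.00) = 0.8584/(0.8584 + 0.3839) = 0.6910.

0.6910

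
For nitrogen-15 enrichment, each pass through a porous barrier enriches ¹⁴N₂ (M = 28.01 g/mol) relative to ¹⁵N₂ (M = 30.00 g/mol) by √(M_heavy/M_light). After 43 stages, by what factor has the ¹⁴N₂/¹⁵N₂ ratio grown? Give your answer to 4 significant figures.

4.374

After 43 stages the ratio has grown by (√(30.00/28.01))^43 = (30.00/28.01)^(43/2).
= 1.07105^(43/2) = 4.374.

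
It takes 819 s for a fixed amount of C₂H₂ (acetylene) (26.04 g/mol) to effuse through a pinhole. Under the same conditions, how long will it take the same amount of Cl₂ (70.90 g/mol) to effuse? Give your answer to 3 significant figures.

1350 s

Using Graham's law: t_Cl₂/t_C₂H₂ = √(M_Cl₂/M_C₂H₂) = √(70.90/26.04) = √2.723 = 1.650.
So the time for Cl₂ is 819 × 1.650 = 1350 s.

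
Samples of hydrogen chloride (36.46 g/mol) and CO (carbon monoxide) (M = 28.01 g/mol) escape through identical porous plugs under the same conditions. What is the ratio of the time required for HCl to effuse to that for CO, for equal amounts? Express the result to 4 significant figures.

1.141

Graham's law gives t_HCl/t_CO = √(M_HCl/M_CO) = √(36.46/28.01) = √1.302 = 1.141.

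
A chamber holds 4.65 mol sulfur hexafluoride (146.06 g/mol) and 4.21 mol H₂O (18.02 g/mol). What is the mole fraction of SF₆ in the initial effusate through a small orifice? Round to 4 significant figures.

0.2795

The effusion rate of species i is ∝ p_i/√M_i ∝ n_i/√M_i.
Mole fraction of SF₆ in the effusate = (n_SF₆/√M_SF₆) / (n_SF₆/√M_SF₆ + n_H₂O/√M_H₂O)
= (4.65/√146.06) / (4.65/√146.06 + 4.21/√18.02) = 0.3848/(0.3848 + 0.9918) = 0.2795.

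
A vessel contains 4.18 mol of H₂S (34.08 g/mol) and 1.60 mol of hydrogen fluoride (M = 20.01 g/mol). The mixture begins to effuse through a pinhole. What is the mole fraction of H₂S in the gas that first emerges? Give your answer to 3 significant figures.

Rate_i ∝ x_i/√M_i (Graham's law weighted by mole fraction), so the effusate composition follows n_i/√M_i.
x_H₂S(eff) = (n_H₂S/√M_H₂S) / (n_H₂S/√M_H₂S + n_HF/√M_HF)
= (4.18/√34.08) / (4.18/√34.08 + 1.60/√20.01) = 0.7160/(0.7160 + 0.3577) = 0.667.

0.667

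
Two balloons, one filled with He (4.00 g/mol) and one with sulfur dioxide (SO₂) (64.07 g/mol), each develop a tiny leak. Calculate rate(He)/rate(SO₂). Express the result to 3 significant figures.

By Graham's law, rate_He/rate_SO₂ = √(M_SO₂/M_He) = √(64.07/4.00) = √16.02 = 4.00.

4.00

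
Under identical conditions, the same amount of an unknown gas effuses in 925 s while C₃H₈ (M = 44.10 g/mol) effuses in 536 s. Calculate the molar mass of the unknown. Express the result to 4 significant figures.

131.3 g/mol

Using Graham's law: t_X/t_C₃H₈ = √(M_X/M_C₃H₈).
925/536 = 1.726 = √(M_X/44.10)
M_X = 44.10 × 1.726² = 44.10 × 2.978 = 131.3 g/mol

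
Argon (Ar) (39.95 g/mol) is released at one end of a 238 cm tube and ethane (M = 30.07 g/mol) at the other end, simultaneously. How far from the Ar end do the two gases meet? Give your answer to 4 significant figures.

Graham's law gives d_Ar/d_C₂H₆ = rate_Ar/rate_C₂H₆ = √(M_C₂H₆/M_Ar) = √(30.07/39.95) = 0.8676.
With d_Ar + d_C₂H₆ = 238 cm, d_C₂H₆ = 238/(1 + 0.8676) = 127.4 cm.
d_Ar = 238 − 127.4 = 110.6 cm.

110.6 cm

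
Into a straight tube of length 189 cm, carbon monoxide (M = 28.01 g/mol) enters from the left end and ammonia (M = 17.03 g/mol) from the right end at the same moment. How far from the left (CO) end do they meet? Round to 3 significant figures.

In equal time, each gas travels a distance ∝ its rate ∝ 1/√M, so d_CO/d_NH₃ = √(M_NH₃/M_CO) = √(17.03/28.01) = 0.7797.
With d_CO + d_NH₃ = 189 cm, d_NH₃ = 189/(1 + 0.7797) = 106.2 cm.
d_CO = 189 − 106.2 = 82.8 cm.

82.8 cm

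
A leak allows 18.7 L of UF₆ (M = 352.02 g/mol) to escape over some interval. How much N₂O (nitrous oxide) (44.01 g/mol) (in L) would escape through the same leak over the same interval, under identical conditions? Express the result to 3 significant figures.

52.9 L

From Graham's law, rate_N₂O/rate_UF₆ = √(M_UF₆/M_N₂O) = √(352.02/44.01) = √7.999 = 2.828.
So the volume for N₂O is 18.7 × 2.828 = 52.9 L.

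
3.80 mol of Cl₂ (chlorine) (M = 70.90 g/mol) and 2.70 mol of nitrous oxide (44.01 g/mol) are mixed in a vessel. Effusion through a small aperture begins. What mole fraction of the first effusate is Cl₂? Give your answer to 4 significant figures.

Effusion rate of each component ∝ n_i/√M_i (partial pressure × 1/√M).
So x_Cl₂ in the escaping gas = (n_Cl₂/√M_Cl₂) / Σ(n_i/√M_i)
= (3.80/√70.90) / (3.80/√70.90 + 2.70/√44.01) = 0.4513/(0.4513 + 0.4070) = 0.5258.

0.5258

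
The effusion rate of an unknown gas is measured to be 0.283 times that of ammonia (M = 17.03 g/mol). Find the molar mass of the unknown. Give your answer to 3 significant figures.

213 g/mol

Graham's law gives rate_X/rate_NH₃ = √(M_NH₃/M_X).
0.283 = √(17.03/M_X)
M_X = 17.03 / 0.283² = 17.03 / 0.08009 = 213 g/mol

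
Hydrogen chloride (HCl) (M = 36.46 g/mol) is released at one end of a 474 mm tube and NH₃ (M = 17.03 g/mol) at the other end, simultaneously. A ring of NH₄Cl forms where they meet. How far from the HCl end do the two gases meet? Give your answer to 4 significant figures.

192.4 mm

Graham's law gives d_HCl/d_NH₃ = rate_HCl/rate_NH₃ = √(M_NH₃/M_HCl) = √(17.03/36.46) = 0.6834.
With d_HCl + d_NH₃ = 474 mm, d_NH₃ = 474/(1 + 0.6834) = 281.6 mm.
d_HCl = 474 − 281.6 = 192.4 mm.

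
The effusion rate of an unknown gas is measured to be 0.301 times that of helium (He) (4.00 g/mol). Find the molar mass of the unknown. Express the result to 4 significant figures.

44.15 g/mol

Since effusion rate ∝ 1/√M, rate_X/rate_He = √(M_He/M_X).
0.301 = √(4.00/M_X)
M_X = 4.00 / 0.301² = 4.00 / 0.09060 = 44.15 g/mol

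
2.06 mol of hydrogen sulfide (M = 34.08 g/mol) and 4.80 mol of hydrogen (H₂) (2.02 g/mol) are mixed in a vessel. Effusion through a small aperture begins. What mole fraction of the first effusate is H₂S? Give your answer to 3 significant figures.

0.0946

Each component's effusion rate ∝ (its partial pressure)·(1/√M) ∝ n_i/√M_i.
Mole fraction of H₂S in the effusate = (n_H₂S/√M_H₂S) / (n_H₂S/√M_H₂S + n_H₂/√M_H₂)
= (2.06/√34.08) / (2.06/√34.08 + 4.80/√2.02) = 0.3529/(0.3529 + 3.377) = 0.0946.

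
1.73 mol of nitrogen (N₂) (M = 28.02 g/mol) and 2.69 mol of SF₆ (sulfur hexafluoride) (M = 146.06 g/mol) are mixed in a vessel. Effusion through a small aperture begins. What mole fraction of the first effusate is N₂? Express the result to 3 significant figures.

Rate_i ∝ x_i/√M_i (Graham's law weighted by mole fraction), so the effusate composition follows n_i/√M_i.
So x_N₂ in the escaping gas = (n_N₂/√M_N₂) / Σ(n_i/√M_i)
= (1.73/√28.02) / (1.73/√28.02 + 2.69/√146.06) = 0.3268/(0.3268 + 0.2226) = 0.595.

0.595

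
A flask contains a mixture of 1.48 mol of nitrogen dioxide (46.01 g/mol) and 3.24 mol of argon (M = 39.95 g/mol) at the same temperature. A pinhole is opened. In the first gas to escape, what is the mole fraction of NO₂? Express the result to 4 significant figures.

0.2986

The effusion rate of species i is ∝ p_i/√M_i ∝ n_i/√M_i.
Mole fraction of NO₂ in the effusate = (n_NO₂/√M_NO₂) / (n_NO₂/√M_NO₂ + n_Ar/√M_Ar)
= (1.48/√46.01) / (1.48/√46.01 + 3.24/√39.95) = 0.2182/(0.2182 + 0.5126) = 0.2986.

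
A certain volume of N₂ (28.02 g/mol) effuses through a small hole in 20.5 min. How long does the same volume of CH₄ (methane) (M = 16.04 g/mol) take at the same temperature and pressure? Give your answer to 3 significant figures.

15.5 min

Since effusion rate ∝ 1/√M, t_CH₄/t_N₂ = √(M_CH₄/M_N₂) = √(16.04/28.02) = √0.5724 = 0.7566.
So the time for CH₄ is 20.5 × 0.7566 = 15.5 min.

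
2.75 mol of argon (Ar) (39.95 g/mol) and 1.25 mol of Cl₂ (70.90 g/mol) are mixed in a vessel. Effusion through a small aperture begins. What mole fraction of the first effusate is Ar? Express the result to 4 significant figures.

0.7456

Effusion rate of each component ∝ n_i/√M_i (partial pressure × 1/√M).
So x_Ar in the escaping gas = (n_Ar/√M_Ar) / Σ(n_i/√M_i)
= (2.75/√39.95) / (2.75/√39.95 + 1.25/√70.90) = 0.4351/(0.4351 + 0.1485) = 0.7456.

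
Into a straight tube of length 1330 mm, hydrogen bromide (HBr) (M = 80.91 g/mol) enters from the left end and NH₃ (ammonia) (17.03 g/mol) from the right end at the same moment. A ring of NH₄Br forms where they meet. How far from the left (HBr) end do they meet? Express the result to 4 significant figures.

418.3 mm

Distances travelled in equal time are proportional to diffusion rates, so d_HBr/d_NH₃ = √(M_NH₃/M_HBr) = √(17.03/80.91) = 0.4588.
With d_HBr + d_NH₃ = 1330 mm, d_NH₃ = 1330/(1 + 0.4588) = 911.7 mm.
d_HBr = 1330 − 911.7 = 418.3 mm.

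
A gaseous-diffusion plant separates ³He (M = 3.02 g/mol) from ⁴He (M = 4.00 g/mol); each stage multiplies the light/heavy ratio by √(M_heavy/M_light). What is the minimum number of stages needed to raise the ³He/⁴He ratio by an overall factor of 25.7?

Per stage α = (4.00/3.02)^(1/2) = 1.32450^0.5, giving ln α = 0.1405.
Need α^N ≥ 25.7 ⇒ N ≥ ln(25.7) / ln α = 3.246 / 0.1405 = 23.10.
So at least 24 stages are needed.

24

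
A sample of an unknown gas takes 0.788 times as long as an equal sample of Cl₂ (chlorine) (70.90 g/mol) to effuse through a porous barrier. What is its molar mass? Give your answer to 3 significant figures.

By Graham's law, t_X/t_Cl₂ = √(M_X/M_Cl₂).
0.788 = √(M_X/70.90)
M_X = 70.90 × 0.788² = 70.90 × 0.6209 = 44.0 g/mol

44.0 g/mol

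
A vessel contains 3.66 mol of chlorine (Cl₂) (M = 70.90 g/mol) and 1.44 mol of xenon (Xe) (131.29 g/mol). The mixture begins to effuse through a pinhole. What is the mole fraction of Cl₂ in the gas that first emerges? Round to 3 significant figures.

0.776

The effusion rate of species i is ∝ p_i/√M_i ∝ n_i/√M_i.
x_Cl₂(eff) = (n_Cl₂/√M_Cl₂) / (n_Cl₂/√M_Cl₂ + n_Xe/√M_Xe)
= (3.66/√70.90) / (3.66/√70.90 + 1.44/√131.29) = 0.4347/(0.4347 + 0.1257) = 0.776.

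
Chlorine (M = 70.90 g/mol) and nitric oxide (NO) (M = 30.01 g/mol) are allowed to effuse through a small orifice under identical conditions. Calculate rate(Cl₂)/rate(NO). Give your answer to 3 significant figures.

Using Graham's law: rate_Cl₂/rate_NO = √(M_NO/M_Cl₂) = √(30.01/70.90) = √0.4233 = 0.651.

0.651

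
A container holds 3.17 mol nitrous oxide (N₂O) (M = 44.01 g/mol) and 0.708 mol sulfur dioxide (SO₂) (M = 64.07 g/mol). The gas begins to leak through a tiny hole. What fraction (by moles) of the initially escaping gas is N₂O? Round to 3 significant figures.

Rate_i ∝ x_i/√M_i (Graham's law weighted by mole fraction), so the effusate composition follows n_i/√M_i.
x_N₂O(eff) = (n_N₂O/√M_N₂O) / (n_N₂O/√M_N₂O + n_SO₂/√M_SO₂)
= (3.17/√44.01) / (3.17/√44.01 + 0.708/√64.07) = 0.4778/(0.4778 + 0.08845) = 0.844.

0.844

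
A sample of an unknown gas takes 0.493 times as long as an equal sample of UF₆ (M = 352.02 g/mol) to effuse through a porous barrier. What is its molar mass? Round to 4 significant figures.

From Graham's law, t_X/t_UF₆ = √(M_X/M_UF₆).
0.493 = √(M_X/352.02)
M_X = 352.02 × 0.493² = 352.02 × 0.2430 = 85.56 g/mol

85.56 g/mol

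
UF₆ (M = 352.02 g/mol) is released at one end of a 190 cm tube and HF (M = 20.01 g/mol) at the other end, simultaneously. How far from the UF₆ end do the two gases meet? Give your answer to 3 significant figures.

Graham's law gives d_UF₆/d_HF = rate_UF₆/rate_HF = √(M_HF/M_UF₆) = √(20.01/352.02) = 0.2384.
With d_UF₆ + d_HF = 190 cm, d_HF = 190/(1 + 0.2384) = 153.4 cm.
d_UF₆ = 190 − 153.4 = 36.6 cm.

36.6 cm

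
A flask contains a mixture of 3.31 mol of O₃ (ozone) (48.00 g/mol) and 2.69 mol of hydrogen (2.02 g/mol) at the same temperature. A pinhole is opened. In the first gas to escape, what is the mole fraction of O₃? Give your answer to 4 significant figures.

0.2015

The effusion rate of species i is ∝ p_i/√M_i ∝ n_i/√M_i.
x_O₃(eff) = (n_O₃/√M_O₃) / (n_O₃/√M_O₃ + n_H₂/√M_H₂)
= (3.31/√48.00) / (3.31/√48.00 + 2.69/√2.02) = 0.4778/(0.4778 + 1.893) = 0.2015.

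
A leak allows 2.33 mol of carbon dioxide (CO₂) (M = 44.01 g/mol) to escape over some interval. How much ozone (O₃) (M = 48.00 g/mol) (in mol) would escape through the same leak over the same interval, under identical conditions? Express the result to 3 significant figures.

Graham's law gives rate_O₃/rate_CO₂ = √(M_CO₂/M_O₃) = √(44.01/48.00) = √0.9169 = 0.9575.
So the amount for O₃ is 2.33 × 0.9575 = 2.23 mol.

2.23 mol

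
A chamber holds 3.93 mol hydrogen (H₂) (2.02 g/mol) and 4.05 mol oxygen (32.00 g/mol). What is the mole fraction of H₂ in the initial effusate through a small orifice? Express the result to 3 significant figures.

0.794

Rate_i ∝ x_i/√M_i (Graham's law weighted by mole fraction), so the effusate composition follows n_i/√M_i.
x_H₂(eff) = (n_H₂/√M_H₂) / (n_H₂/√M_H₂ + n_O₂/√M_O₂)
= (3.93/√2.02) / (3.93/√2.02 + 4.05/√32.00) = 2.765/(2.765 + 0.7159) = 0.794.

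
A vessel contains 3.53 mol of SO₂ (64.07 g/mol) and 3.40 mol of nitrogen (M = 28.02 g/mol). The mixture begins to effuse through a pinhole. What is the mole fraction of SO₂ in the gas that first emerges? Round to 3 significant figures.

0.407

Each component's effusion rate ∝ (its partial pressure)·(1/√M) ∝ n_i/√M_i.
So x_SO₂ in the escaping gas = (n_SO₂/√M_SO₂) / Σ(n_i/√M_i)
= (3.53/√64.07) / (3.53/√64.07 + 3.40/√28.02) = 0.4410/(0.4410 + 0.6423) = 0.407.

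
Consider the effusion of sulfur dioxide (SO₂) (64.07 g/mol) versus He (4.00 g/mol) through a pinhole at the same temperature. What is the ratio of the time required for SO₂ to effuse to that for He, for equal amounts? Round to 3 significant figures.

By Graham's law, t_SO₂/t_He = √(M_SO₂/M_He) = √(64.07/4.00) = √16.02 = 4.00.

4.00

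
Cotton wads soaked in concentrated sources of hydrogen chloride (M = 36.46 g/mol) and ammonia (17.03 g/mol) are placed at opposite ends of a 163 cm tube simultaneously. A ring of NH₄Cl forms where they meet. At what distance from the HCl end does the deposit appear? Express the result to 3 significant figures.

Distances travelled in equal time are proportional to diffusion rates, so d_HCl/d_NH₃ = √(M_NH₃/M_HCl) = √(17.03/36.46) = 0.6834.
With d_HCl + d_NH₃ = 163 cm, d_NH₃ = 163/(1 + 0.6834) = 96.83 cm.
d_HCl = 163 − 96.83 = 66.2 cm.

66.2 cm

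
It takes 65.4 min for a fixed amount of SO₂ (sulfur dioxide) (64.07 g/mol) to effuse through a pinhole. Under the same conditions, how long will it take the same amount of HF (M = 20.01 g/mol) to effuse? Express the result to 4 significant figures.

Graham's law gives t_HF/t_SO₂ = √(M_HF/M_SO₂) = √(20.01/64.07) = √0.3123 = 0.5589.
So the time for HF is 65.4 × 0.5589 = 36.55 min.

36.55 min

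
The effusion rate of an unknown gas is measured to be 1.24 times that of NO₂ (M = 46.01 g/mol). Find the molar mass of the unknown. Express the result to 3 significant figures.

29.9 g/mol

Graham's law gives rate_X/rate_NO₂ = √(M_NO₂/M_X).
1.24 = √(46.01/M_X)
M_X = 46.01 / 1.24² = 46.01 / 1.538 = 29.9 g/mol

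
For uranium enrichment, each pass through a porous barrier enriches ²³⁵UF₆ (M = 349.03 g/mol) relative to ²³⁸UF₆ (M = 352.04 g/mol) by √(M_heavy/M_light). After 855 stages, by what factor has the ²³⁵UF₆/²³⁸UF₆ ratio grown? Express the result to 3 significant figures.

Each stage multiplies the ratio by α = √(352.04/349.03), so after 855 stages the overall factor is α^855 = (352.04/349.03)^(855/2).
= 1.00862^(855/2) = 39.3.

39.3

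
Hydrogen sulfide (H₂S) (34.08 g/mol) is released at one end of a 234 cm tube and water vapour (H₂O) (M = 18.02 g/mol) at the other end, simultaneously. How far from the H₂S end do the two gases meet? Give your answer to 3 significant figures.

Graham's law gives d_H₂S/d_H₂O = rate_H₂S/rate_H₂O = √(M_H₂O/M_H₂S) = √(18.02/34.08) = 0.7272.
With d_H₂S + d_H₂O = 234 cm, d_H₂O = 234/(1 + 0.7272) = 135.5 cm.
d_H₂S = 234 − 135.5 = 98.5 cm.

98.5 cm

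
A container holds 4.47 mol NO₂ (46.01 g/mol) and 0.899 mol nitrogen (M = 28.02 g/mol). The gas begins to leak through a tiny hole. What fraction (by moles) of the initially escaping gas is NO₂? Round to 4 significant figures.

0.7951

The effusion rate of species i is ∝ p_i/√M_i ∝ n_i/√M_i.
So x_NO₂ in the escaping gas = (n_NO₂/√M_NO₂) / Σ(n_i/√M_i)
= (4.47/√46.01) / (4.47/√46.01 + 0.899/√28.02) = 0.6590/(0.6590 + 0.1698) = 0.7951.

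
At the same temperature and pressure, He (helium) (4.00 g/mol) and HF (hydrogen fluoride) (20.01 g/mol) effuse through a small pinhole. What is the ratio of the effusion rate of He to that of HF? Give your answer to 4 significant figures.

2.237

By Graham's law, rate_He/rate_HF = √(M_HF/M_He) = √(20.01/4.00) = √5.003 = 2.237.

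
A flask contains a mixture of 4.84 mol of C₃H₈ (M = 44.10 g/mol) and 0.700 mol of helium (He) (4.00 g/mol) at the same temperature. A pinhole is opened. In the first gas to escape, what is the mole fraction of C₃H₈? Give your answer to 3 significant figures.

0.676

The effusion rate of species i is ∝ p_i/√M_i ∝ n_i/√M_i.
So x_C₃H₈ in the escaping gas = (n_C₃H₈/√M_C₃H₈) / Σ(n_i/√M_i)
= (4.84/√44.10) / (4.84/√44.10 + 0.700/√4.00) = 0.7288/(0.7288 + 0.3500) = 0.676.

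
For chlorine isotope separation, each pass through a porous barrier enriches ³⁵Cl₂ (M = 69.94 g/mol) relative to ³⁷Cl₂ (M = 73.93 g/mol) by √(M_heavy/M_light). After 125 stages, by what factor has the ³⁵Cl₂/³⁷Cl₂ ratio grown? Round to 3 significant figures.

The single-stage factor is √(M_heavy/M_light), so 125 stages give [√(73.93/69.94)]^125 = (73.93/69.94)^(125/2).
= 1.05705^(125/2) = 32.1.

32.1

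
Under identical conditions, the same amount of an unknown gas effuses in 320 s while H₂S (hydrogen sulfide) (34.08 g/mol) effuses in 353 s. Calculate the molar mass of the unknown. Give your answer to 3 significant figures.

By Graham's law, t_X/t_H₂S = √(M_X/M_H₂S).
320/353 = 0.9065 = √(M_X/34.08)
M_X = 34.08 × 0.9065² = 34.08 × 0.8218 = 28.0 g/mol

28.0 g/mol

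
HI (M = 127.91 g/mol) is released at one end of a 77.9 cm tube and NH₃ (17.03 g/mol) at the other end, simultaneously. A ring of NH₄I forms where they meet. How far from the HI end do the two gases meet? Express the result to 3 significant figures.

Graham's law gives d_HI/d_NH₃ = rate_HI/rate_NH₃ = √(M_NH₃/M_HI) = √(17.03/127.91) = 0.3649.
With d_HI + d_NH₃ = 77.9 cm, d_NH₃ = 77.9/(1 + 0.3649) = 57.07 cm.
d_HI = 77.9 − 57.07 = 20.8 cm.

20.8 cm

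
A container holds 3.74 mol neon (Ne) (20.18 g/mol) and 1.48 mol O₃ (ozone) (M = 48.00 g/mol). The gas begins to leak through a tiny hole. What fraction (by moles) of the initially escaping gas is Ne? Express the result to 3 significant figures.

0.796

The effusion rate of species i is ∝ p_i/√M_i ∝ n_i/√M_i.
Mole fraction of Ne in the effusate = (n_Ne/√M_Ne) / (n_Ne/√M_Ne + n_O₃/√M_O₃)
= (3.74/√20.18) / (3.74/√20.18 + 1.48/√48.00) = 0.8326/(0.8326 + 0.2136) = 0.796.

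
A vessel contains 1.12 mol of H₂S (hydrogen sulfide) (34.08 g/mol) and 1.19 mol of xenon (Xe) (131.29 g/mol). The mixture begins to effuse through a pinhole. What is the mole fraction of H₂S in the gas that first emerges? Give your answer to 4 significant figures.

Each component's effusion rate ∝ (its partial pressure)·(1/√M) ∝ n_i/√M_i.
So x_H₂S in the escaping gas = (n_H₂S/√M_H₂S) / Σ(n_i/√M_i)
= (1.12/√34.08) / (1.12/√34.08 + 1.19/√131.29) = 0.1919/(0.1919 + 0.1039) = 0.6488.

0.6488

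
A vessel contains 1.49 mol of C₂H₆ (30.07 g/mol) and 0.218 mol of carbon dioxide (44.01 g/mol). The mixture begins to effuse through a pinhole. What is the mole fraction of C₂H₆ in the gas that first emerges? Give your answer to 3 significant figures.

Rate_i ∝ x_i/√M_i (Graham's law weighted by mole fraction), so the effusate composition follows n_i/√M_i.
Mole fraction of C₂H₆ in the effusate = (n_C₂H₆/√M_C₂H₆) / (n_C₂H₆/√M_C₂H₆ + n_CO₂/√M_CO₂)
= (1.49/√30.07) / (1.49/√30.07 + 0.218/√44.01) = 0.2717/(0.2717 + 0.03286) = 0.892.

0.892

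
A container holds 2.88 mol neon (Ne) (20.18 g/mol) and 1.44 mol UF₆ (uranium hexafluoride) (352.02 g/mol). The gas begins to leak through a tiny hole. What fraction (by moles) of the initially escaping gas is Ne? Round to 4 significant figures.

Effusion rate of each component ∝ n_i/√M_i (partial pressure × 1/√M).
So x_Ne in the escaping gas = (n_Ne/√M_Ne) / Σ(n_i/√M_i)
= (2.88/√20.18) / (2.88/√20.18 + 1.44/√352.02) = 0.6411/(0.6411 + 0.07675) = 0.8931.

0.8931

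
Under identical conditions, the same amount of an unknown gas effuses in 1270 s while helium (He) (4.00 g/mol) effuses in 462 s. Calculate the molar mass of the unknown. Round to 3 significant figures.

30.2 g/mol

Graham's law gives t_X/t_He = √(M_X/M_He).
1270/462 = 2.749 = √(M_X/4.00)
M_X = 4.00 × 2.749² = 4.00 × 7.557 = 30.2 g/mol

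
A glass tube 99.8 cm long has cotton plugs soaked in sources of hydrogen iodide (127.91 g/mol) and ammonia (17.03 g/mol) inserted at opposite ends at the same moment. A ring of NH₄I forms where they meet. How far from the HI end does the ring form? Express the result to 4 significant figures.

The fronts meet when d_HI + d_NH₃ = L with d_HI/d_NH₃ = √(M_NH₃/M_HI) (Graham's law). Here √(M_NH₃/M_HI) = √(17.03/127.91) = 0.3649.
With d_HI + d_NH₃ = 99.8 cm, d_NH₃ = 99.8/(1 + 0.3649) = 73.12 cm.
d_HI = 99.8 − 73.12 = 26.68 cm.

26.68 cm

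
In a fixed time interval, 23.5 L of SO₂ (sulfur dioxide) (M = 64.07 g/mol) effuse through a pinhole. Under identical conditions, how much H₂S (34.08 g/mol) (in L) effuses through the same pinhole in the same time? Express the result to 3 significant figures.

32.2 L

Since effusion rate ∝ 1/√M, rate_H₂S/rate_SO₂ = √(M_SO₂/M_H₂S) = √(64.07/34.08) = √1.880 = 1.371.
So the volume for H₂S is 23.5 × 1.371 = 32.2 L.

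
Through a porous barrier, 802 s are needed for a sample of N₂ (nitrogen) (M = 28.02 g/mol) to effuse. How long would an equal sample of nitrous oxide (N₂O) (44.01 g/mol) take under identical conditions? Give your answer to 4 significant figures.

Since effusion rate ∝ 1/√M, t_N₂O/t_N₂ = √(M_N₂O/M_N₂) = √(44.01/28.02) = √1.571 = 1.253.
So the time for N₂O is 802 × 1.253 = 1005 s.

1005 s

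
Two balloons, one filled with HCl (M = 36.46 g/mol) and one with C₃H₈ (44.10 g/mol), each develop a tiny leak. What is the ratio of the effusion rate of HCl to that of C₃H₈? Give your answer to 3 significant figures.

By Graham's law, rate_HCl/rate_C₃H₈ = √(M_C₃H₈/M_HCl) = √(44.10/36.46) = √1.210 = 1.10.

1.10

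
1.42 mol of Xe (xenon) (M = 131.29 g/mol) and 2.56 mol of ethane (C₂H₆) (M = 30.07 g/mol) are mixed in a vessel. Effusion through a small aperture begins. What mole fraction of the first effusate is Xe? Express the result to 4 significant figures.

0.2098

Effusion rate of each component ∝ n_i/√M_i (partial pressure × 1/√M).
So x_Xe in the escaping gas = (n_Xe/√M_Xe) / Σ(n_i/√M_i)
= (1.42/√131.29) / (1.42/√131.29 + 2.56/√30.07) = 0.1239/(0.1239 + 0.4668) = 0.2098.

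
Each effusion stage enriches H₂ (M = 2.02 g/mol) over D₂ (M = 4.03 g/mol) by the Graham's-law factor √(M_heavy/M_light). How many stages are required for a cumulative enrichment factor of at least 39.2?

With α = √(4.03/2.02) per stage, ln α = ½ ln(1.99505) = 0.3453.
Need α^N ≥ 39.2 ⇒ N ≥ ln(39.2) / ln α = 3.669 / 0.3453 = 10.62.
Rounding up, N = 11 stages.

11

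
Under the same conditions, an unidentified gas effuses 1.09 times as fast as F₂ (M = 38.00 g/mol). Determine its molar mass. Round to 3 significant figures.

32.0 g/mol

Graham's law gives rate_X/rate_F₂ = √(M_F₂/M_X).
1.09 = √(38.00/M_X)
M_X = 38.00 / 1.09² = 38.00 / 1.188 = 32.0 g/mol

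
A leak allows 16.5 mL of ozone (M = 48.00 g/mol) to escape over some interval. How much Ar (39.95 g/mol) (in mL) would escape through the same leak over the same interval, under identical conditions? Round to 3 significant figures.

Using Graham's law: rate_Ar/rate_O₃ = √(M_O₃/M_Ar) = √(48.00/39.95) = √1.202 = 1.096.
So the volume for Ar is 16.5 × 1.096 = 18.1 mL.

18.1 mL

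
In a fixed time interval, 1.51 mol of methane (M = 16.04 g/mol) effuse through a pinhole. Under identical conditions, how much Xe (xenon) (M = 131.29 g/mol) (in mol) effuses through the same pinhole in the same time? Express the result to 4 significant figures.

0.5278 mol

Since effusion rate ∝ 1/√M, rate_Xe/rate_CH₄ = √(M_CH₄/M_Xe) = √(16.04/131.29) = √0.1222 = 0.3495.
So the amount for Xe is 1.51 × 0.3495 = 0.5278 mol.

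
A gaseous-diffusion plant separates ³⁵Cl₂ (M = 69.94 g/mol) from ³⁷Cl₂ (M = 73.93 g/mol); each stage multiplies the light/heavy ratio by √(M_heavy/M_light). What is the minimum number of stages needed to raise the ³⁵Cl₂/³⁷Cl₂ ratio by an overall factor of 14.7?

97

With α = √(73.93/69.94) per stage, ln α = ½ ln(1.05705) = 0.02774.
Need α^N ≥ 14.7 ⇒ N ≥ ln(14.7) / ln α = 2.688 / 0.02774 = 96.89.
Minimum whole number of stages: N = 97.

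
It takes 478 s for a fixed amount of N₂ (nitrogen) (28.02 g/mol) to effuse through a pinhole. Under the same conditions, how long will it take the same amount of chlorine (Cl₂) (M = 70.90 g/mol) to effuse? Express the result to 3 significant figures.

760 s

By Graham's law, t_Cl₂/t_N₂ = √(M_Cl₂/M_N₂) = √(70.90/28.02) = √2.530 = 1.591.
So the time for Cl₂ is 478 × 1.591 = 760 s.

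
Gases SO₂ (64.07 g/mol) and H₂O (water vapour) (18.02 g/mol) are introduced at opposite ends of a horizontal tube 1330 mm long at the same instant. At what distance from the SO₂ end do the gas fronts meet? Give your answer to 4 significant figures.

460.9 mm

Distances travelled in equal time are proportional to diffusion rates, so d_SO₂/d_H₂O = √(M_H₂O/M_SO₂) = √(18.02/64.07) = 0.5303.
With d_SO₂ + d_H₂O = 1330 mm, d_H₂O = 1330/(1 + 0.5303) = 869.1 mm.
d_SO₂ = 1330 − 869.1 = 460.9 mm.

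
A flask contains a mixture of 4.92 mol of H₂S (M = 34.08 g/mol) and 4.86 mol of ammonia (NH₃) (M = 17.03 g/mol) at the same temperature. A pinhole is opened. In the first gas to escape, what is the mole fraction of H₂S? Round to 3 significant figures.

Effusion rate of each component ∝ n_i/√M_i (partial pressure × 1/√M).
So x_H₂S in the escaping gas = (n_H₂S/√M_H₂S) / Σ(n_i/√M_i)
= (4.92/√34.08) / (4.92/√34.08 + 4.86/√17.03) = 0.8428/(0.8428 + 1.178) = 0.417.

0.417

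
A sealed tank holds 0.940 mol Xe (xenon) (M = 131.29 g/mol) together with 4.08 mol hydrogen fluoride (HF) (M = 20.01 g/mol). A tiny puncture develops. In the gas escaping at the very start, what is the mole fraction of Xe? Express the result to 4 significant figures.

0.08252

Effusion rate of each component ∝ n_i/√M_i (partial pressure × 1/√M).
x_Xe(eff) = (n_Xe/√M_Xe) / (n_Xe/√M_Xe + n_HF/√M_HF)
= (0.940/√131.29) / (0.940/√131.29 + 4.08/√20.01) = 0.08204/(0.08204 + 0.9121) = 0.08252.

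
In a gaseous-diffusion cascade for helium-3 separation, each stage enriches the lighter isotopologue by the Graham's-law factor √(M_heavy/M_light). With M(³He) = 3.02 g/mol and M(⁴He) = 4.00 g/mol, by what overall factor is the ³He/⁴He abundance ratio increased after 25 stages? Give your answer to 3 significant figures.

Each stage multiplies the ratio by α = √(4.00/3.02), so after 25 stages the overall factor is α^25 = (4.00/3.02)^(25/2).
= 1.32450^(25/2) = 33.5.

33.5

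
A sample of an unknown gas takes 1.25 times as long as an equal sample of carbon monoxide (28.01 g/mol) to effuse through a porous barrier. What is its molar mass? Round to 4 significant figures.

43.77 g/mol

Since effusion rate ∝ 1/√M, t_X/t_CO = √(M_X/M_CO).
1.25 = √(M_X/28.01)
M_X = 28.01 × 1.25² = 28.01 × 1.562 = 43.77 g/mol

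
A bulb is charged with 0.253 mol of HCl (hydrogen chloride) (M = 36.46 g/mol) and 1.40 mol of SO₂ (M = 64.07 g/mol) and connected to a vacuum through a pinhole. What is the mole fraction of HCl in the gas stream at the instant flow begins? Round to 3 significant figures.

0.193

Rate_i ∝ x_i/√M_i (Graham's law weighted by mole fraction), so the effusate composition follows n_i/√M_i.
x_HCl(eff) = (n_HCl/√M_HCl) / (n_HCl/√M_HCl + n_SO₂/√M_SO₂)
= (0.253/√36.46) / (0.253/√36.46 + 1.40/√64.07) = 0.04190/(0.04190 + 0.1749) = 0.193.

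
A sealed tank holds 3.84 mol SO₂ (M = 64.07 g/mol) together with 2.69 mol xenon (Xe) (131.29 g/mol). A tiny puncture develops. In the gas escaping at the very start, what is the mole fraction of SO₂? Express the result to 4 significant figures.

0.6714

Each component's effusion rate ∝ (its partial pressure)·(1/√M) ∝ n_i/√M_i.
So x_SO₂ in the escaping gas = (n_SO₂/√M_SO₂) / Σ(n_i/√M_i)
= (3.84/√64.07) / (3.84/√64.07 + 2.69/√131.29) = 0.4797/(0.4797 + 0.2348) = 0.6714.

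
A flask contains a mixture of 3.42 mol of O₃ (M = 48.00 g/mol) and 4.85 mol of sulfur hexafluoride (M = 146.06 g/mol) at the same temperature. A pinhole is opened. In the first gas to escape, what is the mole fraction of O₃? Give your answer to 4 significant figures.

0.5516

Each component's effusion rate ∝ (its partial pressure)·(1/√M) ∝ n_i/√M_i.
Mole fraction of O₃ in the effusate = (n_O₃/√M_O₃) / (n_O₃/√M_O₃ + n_SF₆/√M_SF₆)
= (3.42/√48.00) / (3.42/√48.00 + 4.85/√146.06) = 0.4936/(0.4936 + 0.4013) = 0.5516.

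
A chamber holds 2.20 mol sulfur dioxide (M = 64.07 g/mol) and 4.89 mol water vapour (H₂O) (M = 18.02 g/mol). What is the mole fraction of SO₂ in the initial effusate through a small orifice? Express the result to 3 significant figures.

Effusion rate of each component ∝ n_i/√M_i (partial pressure × 1/√M).
Mole fraction of SO₂ in the effusate = (n_SO₂/√M_SO₂) / (n_SO₂/√M_SO₂ + n_H₂O/√M_H₂O)
= (2.20/√64.07) / (2.20/√64.07 + 4.89/√18.02) = 0.2748/(0.2748 + 1.152) = 0.193.

0.193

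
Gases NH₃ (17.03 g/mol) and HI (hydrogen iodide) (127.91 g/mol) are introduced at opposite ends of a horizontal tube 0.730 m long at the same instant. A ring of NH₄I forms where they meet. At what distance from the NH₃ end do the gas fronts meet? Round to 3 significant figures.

0.535 m

Graham's law gives d_NH₃/d_HI = rate_NH₃/rate_HI = √(M_HI/M_NH₃) = √(127.91/17.03) = 2.741.
With d_NH₃ + d_HI = 0.730 m, d_HI = 0.730/(1 + 2.741) = 0.1952 m.
d_NH₃ = 0.730 − 0.1952 = 0.535 m.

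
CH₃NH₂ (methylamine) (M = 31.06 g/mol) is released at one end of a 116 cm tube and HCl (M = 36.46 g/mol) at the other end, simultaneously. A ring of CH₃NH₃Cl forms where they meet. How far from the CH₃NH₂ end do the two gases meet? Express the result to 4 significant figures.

60.32 cm

Graham's law gives d_CH₃NH₂/d_HCl = rate_CH₃NH₂/rate_HCl = √(M_HCl/M_CH₃NH₂) = √(36.46/31.06) = 1.083.
With d_CH₃NH₂ + d_HCl = 116 cm, d_HCl = 116/(1 + 1.083) = 55.68 cm.
d_CH₃NH₂ = 116 − 55.68 = 60.32 cm.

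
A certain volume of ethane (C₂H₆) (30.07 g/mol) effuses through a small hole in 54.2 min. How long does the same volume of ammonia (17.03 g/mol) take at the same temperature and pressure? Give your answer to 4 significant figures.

From Graham's law, t_NH₃/t_C₂H₆ = √(M_NH₃/M_C₂H₆) = √(17.03/30.07) = √0.5663 = 0.7526.
So the time for NH₃ is 54.2 × 0.7526 = 40.79 min.

40.79 min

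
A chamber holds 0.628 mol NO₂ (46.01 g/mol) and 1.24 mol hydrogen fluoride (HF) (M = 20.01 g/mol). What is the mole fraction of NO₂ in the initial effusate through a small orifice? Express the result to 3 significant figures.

0.250

The effusion rate of species i is ∝ p_i/√M_i ∝ n_i/√M_i.
x_NO₂(eff) = (n_NO₂/√M_NO₂) / (n_NO₂/√M_NO₂ + n_HF/√M_HF)
= (0.628/√46.01) / (0.628/√46.01 + 1.24/√20.01) = 0.09258/(0.09258 + 0.2772) = 0.250.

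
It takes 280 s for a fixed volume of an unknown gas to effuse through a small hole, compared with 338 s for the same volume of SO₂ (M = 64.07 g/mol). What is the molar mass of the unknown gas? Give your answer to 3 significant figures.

Since effusion rate ∝ 1/√M, t_X/t_SO₂ = √(M_X/M_SO₂).
280/338 = 0.8284 = √(M_X/64.07)
M_X = 64.07 × 0.8284² = 64.07 × 0.6863 = 44.0 g/mol

44.0 g/mol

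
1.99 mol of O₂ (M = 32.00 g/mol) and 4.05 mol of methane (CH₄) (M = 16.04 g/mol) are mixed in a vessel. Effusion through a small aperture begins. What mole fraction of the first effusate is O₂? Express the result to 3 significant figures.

0.258

Each component's effusion rate ∝ (its partial pressure)·(1/√M) ∝ n_i/√M_i.
x_O₂(eff) = (n_O₂/√M_O₂) / (n_O₂/√M_O₂ + n_CH₄/√M_CH₄)
= (1.99/√32.00) / (1.99/√32.00 + 4.05/√16.04) = 0.3518/(0.3518 + 1.011) = 0.258.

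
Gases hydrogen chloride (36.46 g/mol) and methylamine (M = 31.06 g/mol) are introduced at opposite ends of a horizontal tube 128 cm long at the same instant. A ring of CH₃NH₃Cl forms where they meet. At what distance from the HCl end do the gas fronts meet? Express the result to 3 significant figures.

61.4 cm

Distances travelled in equal time are proportional to diffusion rates, so d_HCl/d_CH₃NH₂ = √(M_CH₃NH₂/M_HCl) = √(31.06/36.46) = 0.9230.
With d_HCl + d_CH₃NH₂ = 128 cm, d_CH₃NH₂ = 128/(1 + 0.9230) = 66.56 cm.
d_HCl = 128 − 66.56 = 61.4 cm.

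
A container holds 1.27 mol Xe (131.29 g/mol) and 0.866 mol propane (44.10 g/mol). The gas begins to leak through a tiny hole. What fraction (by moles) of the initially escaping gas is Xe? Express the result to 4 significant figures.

The effusion rate of species i is ∝ p_i/√M_i ∝ n_i/√M_i.
So x_Xe in the escaping gas = (n_Xe/√M_Xe) / Σ(n_i/√M_i)
= (1.27/√131.29) / (1.27/√131.29 + 0.866/√44.10) = 0.1108/(0.1108 + 0.1304) = 0.4594.

0.4594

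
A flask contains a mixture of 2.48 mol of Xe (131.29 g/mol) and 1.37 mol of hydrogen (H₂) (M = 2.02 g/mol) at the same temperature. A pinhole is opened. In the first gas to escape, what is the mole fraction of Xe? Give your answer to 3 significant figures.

0.183

Rate_i ∝ x_i/√M_i (Graham's law weighted by mole fraction), so the effusate composition follows n_i/√M_i.
Mole fraction of Xe in the effusate = (n_Xe/√M_Xe) / (n_Xe/√M_Xe + n_H₂/√M_H₂)
= (2.48/√131.29) / (2.48/√131.29 + 1.37/√2.02) = 0.2164/(0.2164 + 0.9639) = 0.183.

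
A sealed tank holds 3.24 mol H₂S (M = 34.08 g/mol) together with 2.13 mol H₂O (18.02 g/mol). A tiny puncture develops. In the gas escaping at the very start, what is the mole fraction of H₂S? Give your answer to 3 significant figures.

0.525

Each component's effusion rate ∝ (its partial pressure)·(1/√M) ∝ n_i/√M_i.
So x_H₂S in the escaping gas = (n_H₂S/√M_H₂S) / Σ(n_i/√M_i)
= (3.24/√34.08) / (3.24/√34.08 + 2.13/√18.02) = 0.5550/(0.5550 + 0.5018) = 0.525.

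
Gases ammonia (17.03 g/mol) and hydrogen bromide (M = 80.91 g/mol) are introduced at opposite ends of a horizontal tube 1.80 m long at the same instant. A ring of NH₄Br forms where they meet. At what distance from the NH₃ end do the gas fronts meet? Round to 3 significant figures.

1.23 m

Graham's law gives d_NH₃/d_HBr = rate_NH₃/rate_HBr = √(M_HBr/M_NH₃) = √(80.91/17.03) = 2.180.
With d_NH₃ + d_HBr = 1.80 m, d_HBr = 1.80/(1 + 2.180) = 0.5661 m.
d_NH₃ = 1.80 − 0.5661 = 1.23 m.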